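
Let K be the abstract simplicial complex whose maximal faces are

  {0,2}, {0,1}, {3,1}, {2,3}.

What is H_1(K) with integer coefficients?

H_1 ≅ Z.

K has 4 vertices, 4 edges.
rank ∂_1 = 3, rank ∂_2 = 0 ⇒ b_1 = 4 − 3 − 0 = 1. So H_1 = Z.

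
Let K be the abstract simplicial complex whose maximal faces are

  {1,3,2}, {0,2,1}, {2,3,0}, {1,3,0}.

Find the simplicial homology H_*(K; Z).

K has 4 vertices, 6 edges, 4 triangles.
rank ∂_0 = 0, rank ∂_1 = 3 ⇒ b_0 = 4 − 0 − 3 = 1; all invariant factors of ∂_1 are 1 so no torsion. So H_0 = Z.
rank ∂_1 = 3, rank ∂_2 = 3 ⇒ b_1 = 6 − 3 − 3 = 0; all invariant factors of ∂_2 are 1 so no torsion. So H_1 = 0.
rank ∂_2 = 3, rank ∂_3 = 0 ⇒ b_2 = 4 − 3 − 0 = 1. So H_2 = Z.

H_0 = Z,  H_1 = 0,  H_2 = Z.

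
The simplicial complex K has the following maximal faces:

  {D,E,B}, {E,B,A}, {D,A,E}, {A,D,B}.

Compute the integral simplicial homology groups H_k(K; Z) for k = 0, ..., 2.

Fix the vertex order A < B < D < E and write every simplex with vertices in increasing order. Then dim K = 2 and the simplices of K are:

  0-simplices (4): A, B, D, E
  1-simplices (6): AB, AD, AE, BD, BE, DE
  2-simplices (4): ABD, ABE, ADE, BDE

so the chain groups are C_0 ≅ Z^4, C_1 ≅ Z^6, C_2 ≅ Z^4.

Boundary ∂_1: C_1 → C_0 is given by ∂[p,q] = [q] − [p]. For instance
  ∂BD = D − B.
The 4×6 boundary matrix has rank 3 and Smith normal form diag(1,1,1).

The boundary map ∂_2: C_2 → C_1 acts by ∂[p,q,r] = [q,r] − [p,r] + [p,q]. For instance
  ∂ABD = BD − AD + AB,
  ∂ADE = DE − AE + AD.
As a 6×4 matrix over Z this has rank 3, with invariant factors (1,1,1).

Computing H_k = (kernel of ∂_k) / (image of ∂_{k+1}):

  H_0: rank C_0 − rank ∂_1 = 4 − 3 = 1, and the invariant factors of ∂_1 are all 1, so H_0 ≅ Z.
  H_1: rank ker ∂_1 − rank ∂_2 = (6 − 3) − 3 = 0, and the invariant factors of ∂_2 are all 1, so H_1 ≅ 0.
  H_2: rank ker ∂_2 − rank ∂_3 = (4 − 3) − 0 = 1, and there is no ∂_3, so H_2 ≅ Z.

As a check, the Euler characteristic is 4 − 6 + 4 = 2, which agrees with 1 − 0 + 1 = 2.

H_0 ≅ Z,  H_1 = 0,  H_2 ≅ Z.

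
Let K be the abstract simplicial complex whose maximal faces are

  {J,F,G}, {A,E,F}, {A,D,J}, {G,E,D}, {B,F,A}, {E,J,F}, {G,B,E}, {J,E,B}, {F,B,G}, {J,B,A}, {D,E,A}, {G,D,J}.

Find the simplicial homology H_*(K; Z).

We work with the vertex ordering A < B < D < E < F < G < J. The simplices of K, each written with vertices in increasing order, are:

  0-simplices (7): A, B, D, E, F, G, J
  1-simplices (18): AB, AD, AE, AF, AJ, BE, BF, BG, BJ, DE, DG, DJ, EF, EG, EJ, FG, FJ, GJ
  2-simplices (12): ABF, ABJ, ADE, ADJ, AEF, BEG, BEJ, BFG, DEG, DGJ, EFJ, FGJ

so the chain groups are C_0 ≅ Z^7, C_1 ≅ Z^18, C_2 ≅ Z^12.

∂_1: C_1 → C_0 maps an edge to its endpoints' difference, ∂[p,q] = q − p. For instance
  ∂BJ = J − B.
This gives a 7×18 integer matrix of rank 6; reducing to Smith normal form yields diagonal entries (1,1,1,1,1,1).

The boundary map ∂_2: C_2 → C_1 sends each 2-simplex [p,q,r] to [q,r] − [p,r] + [p,q]. For instance
  ∂ADE = DE − AE + AD,
  ∂EFJ = FJ − EJ + EF.
The resulting 18×12 matrix has rank 12, and its Smith normal form has invariant factors (1,1,1,1,1,1,1,1,1,1,1,2).

From H_k ≅ ker(∂_k) / im(∂_{k+1}) we obtain:

  H_0: rank C_0 − rank ∂_1 = 7 − 6 = 1, and the invariant factors of ∂_1 are all 1, so H_0 ≅ Z.
  H_1: rank ker ∂_1 − rank ∂_2 = (18 − 6) − 12 = 0, and ∂_2 has invariant factor 2 > 1, so H_1 ≅ Z/2.
  H_2: rank ker ∂_2 − rank ∂_3 = (12 − 12) − 0 = 0, and there is no ∂_3, so H_2 ≅ 0.

H_0 ≅ Z,  H_1 ≅ Z/2,  H_2 = 0.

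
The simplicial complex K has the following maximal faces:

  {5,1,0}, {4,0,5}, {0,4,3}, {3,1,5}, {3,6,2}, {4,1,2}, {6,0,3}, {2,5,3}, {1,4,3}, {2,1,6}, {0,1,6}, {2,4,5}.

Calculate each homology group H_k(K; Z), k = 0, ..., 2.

Fix the vertex order 0 < 1 < 2 < 3 < 4 < 5 < 6 and write every simplex with vertices in increasing order. Then dim K = 2 and the simplices of K are:

  0-simplices (7): [0], [1], [2], [3], [4], [5], [6]
  1-simplices (18): [0,1], [0,3], [0,4], [0,5], [0,6], [1,2], [1,3], [1,4], [1,5], [1,6], [2,3], [2,4], [2,5], [2,6], [3,4], [3,5], [3,6], [4,5]
  2-simplices (12): [0,1,5], [0,1,6], [0,3,4], [0,3,6], [0,4,5], [1,2,4], [1,2,6], [1,3,4], [1,3,5], [2,3,5], [2,3,6], [2,4,5]

so the chain groups are C_0 ≅ Z^7, C_1 ≅ Z^18, C_2 ≅ Z^12.

The boundary map ∂_1: C_1 → C_0 is given by ∂[p,q] = [q] − [p]. For instance
  ∂[2,5] = [5] − [2].
This gives a 7×18 integer matrix of rank 6; reducing to Smith normal form yields diagonal entries (1,1,1,1,1,1).

The boundary map ∂_2: C_2 → C_1 acts by ∂[p,q,r] = [q,r] − [p,r] + [p,q]. For instance
  ∂[2,3,6] = [3,6] − [2,6] + [2,3],
  ∂[0,1,5] = [1,5] − [0,5] + [0,1].
As a 18×12 matrix over Z this has rank 12, with invariant factors (1,1,1,1,1,1,1,1,1,1,1,2).

From H_k ≅ ker(∂_k) / im(∂_{k+1}) we obtain:

  H_0: rank C_0 − rank ∂_1 = 7 − 6 = 1, and the invariant factors of ∂_1 are all 1, so H_0 = Z.
  H_1: rank ker ∂_1 − rank ∂_2 = (18 − 6) − 12 = 0, and ∂_2 has invariant factor 2 > 1, so H_1 = Z/2.
  H_2: rank ker ∂_2 − rank ∂_3 = (12 − 12) − 0 = 0, and there is no ∂_3, so H_2 = 0.

H_0 ≅ Z,  H_1 ≅ Z/2,  H_2 = 0.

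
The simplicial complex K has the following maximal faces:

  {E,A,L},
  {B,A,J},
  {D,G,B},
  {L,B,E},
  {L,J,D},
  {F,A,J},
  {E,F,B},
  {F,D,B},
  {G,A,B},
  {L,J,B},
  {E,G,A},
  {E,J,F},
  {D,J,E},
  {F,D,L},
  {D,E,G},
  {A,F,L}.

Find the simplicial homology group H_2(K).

H_2 ≅ Z.

Order the vertices as A < B < D < E < F < G < J < L. Listing each simplex with vertices in this order, K has dimension 2 with simplices:

  0-simplices (8): A, B, D, E, F, G, J, L
  1-simplices (24): AB, AE, AF, AG, AJ, AL, BD, BE, BF, BG, BJ, BL, DE, DF, DG, DJ, DL, EF, EG, EJ, EL, FJ, FL, JL
  2-simplices (16): ABG, ABJ, AEG, AEL, AFJ, AFL, BDF, BDG, BEF, BEL, BJL, DEG, DEJ, DFL, DJL, EFJ

giving chain groups C_0 ≅ Z^8, C_1 ≅ Z^24, C_2 ≅ Z^16.

∂_1: C_1 → C_0 maps an edge to its endpoints' difference, ∂[p,q] = q − p. For instance
  ∂AF = F − A.
As a 8×24 matrix over Z this has rank 7, with invariant factors (1,1,1,1,1,1,1).

The boundary map ∂_2: C_2 → C_1 acts by ∂[p,q,r] = [q,r] − [p,r] + [p,q]. For instance
  ∂DFL = FL − DL + DF,
  ∂AFL = FL − AL + AF.
As a 24×16 matrix over Z this has rank 15, with invariant factors (1,1,1,1,1,1,1,1,1,1,1,1,1,1,1).

From H_k ≅ ker(∂_k) / im(∂_{k+1}) we obtain:

  H_2: rank ker ∂_2 − rank ∂_3 = (16 − 15) − 0 = 1, and there is no ∂_3, so H_2 = Z.

(K is a triangulation of the torus T^2.)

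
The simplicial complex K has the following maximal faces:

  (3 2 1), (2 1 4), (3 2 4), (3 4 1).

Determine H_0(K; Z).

H_0 = Z.

Order the vertices as 1 < 2 < 3 < 4. Listing each simplex with vertices in this order, K has dimension 2 with simplices:

  0-simplices (4): [1], [2], [3], [4]
  1-simplices (6): [1,2], [1,3], [1,4], [2,3], [2,4], [3,4]
  2-simplices (4): [1,2,3], [1,2,4], [1,3,4], [2,3,4]

giving chain groups C_0 ≅ Z^4, C_1 ≅ Z^6, C_2 ≅ Z^4.

Boundary ∂_1: C_1 → C_0 is given by ∂[p,q] = [q] − [p]. For instance
  ∂[2,4] = [4] − [2].
The 4×6 boundary matrix has rank 3 and Smith normal form diag(1,1,1).

Boundary ∂_2: C_2 → C_1 maps a triangle to the signed sum of its edges. For instance
  ∂[1,2,4] = [2,4] − [1,4] + [1,2],
  ∂[1,2,3] = [2,3] − [1,3] + [1,2].
The resulting 6×4 matrix has rank 3, and its Smith normal form has invariant factors (1,1,1).

From H_k ≅ ker(∂_k) / im(∂_{k+1}) we obtain:

  H_0: rank C_0 − rank ∂_1 = 4 − 3 = 1, and the invariant factors of ∂_1 are all 1, so H_0 = Z.

(K is a triangulation of the 2-sphere S^2.)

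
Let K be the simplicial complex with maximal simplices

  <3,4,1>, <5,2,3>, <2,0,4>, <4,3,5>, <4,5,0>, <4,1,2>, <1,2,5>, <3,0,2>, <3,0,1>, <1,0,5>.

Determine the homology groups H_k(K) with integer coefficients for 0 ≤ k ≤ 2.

H_0 = Z,  H_1 = Z/2,  H_2 = 0.

Take the total order 0 < 1 < 2 < 3 < 4 < 5 on the vertex set. Then K (dimension 2) consists of the simplices:

  0-simplices (6): [0], [1], [2], [3], [4], [5]
  1-simplices (15): [0,1], [0,2], [0,3], [0,4], [0,5], [1,2], [1,3], [1,4], [1,5], [2,3], [2,4], [2,5], [3,4], [3,5], [4,5]
  2-simplices (10): [0,1,3], [0,1,5], [0,2,3], [0,2,4], [0,4,5], [1,2,4], [1,2,5], [1,3,4], [2,3,5], [3,4,5]

so the chain groups are C_0 ≅ Z^6, C_1 ≅ Z^15, C_2 ≅ Z^10.

Boundary ∂_1: C_1 → C_0 sends each edge [p,q] (with p < q) to q − p. For instance
  ∂[4,5] = [5] − [4].
The resulting 6×15 matrix has rank 5, and its Smith normal form has invariant factors (1,1,1,1,1).

The boundary map ∂_2: C_2 → C_1 acts by ∂[p,q,r] = [q,r] − [p,r] + [p,q]. For instance
  ∂[3,4,5] = [4,5] − [3,5] + [3,4],
  ∂[1,2,4] = [2,4] − [1,4] + [1,2].
As a 15×10 matrix over Z this has rank 10, with invariant factors (1,1,1,1,1,1,1,1,1,2).

Reading off H_k = ker ∂_k / im ∂_{k+1}:

  H_0: rank C_0 − rank ∂_1 = 6 − 5 = 1, and the invariant factors of ∂_1 are all 1, so H_0 ≅ Z.
  H_1: rank ker ∂_1 − rank ∂_2 = (15 − 5) − 10 = 0, and ∂_2 has invariant factor 2 > 1, so H_1 ≅ Z/2.
  H_2: rank ker ∂_2 − rank ∂_3 = (10 − 10) − 0 = 0, and there is no ∂_3, so H_2 ≅ 0.

(K is a triangulation of the real projective plane RP^2.)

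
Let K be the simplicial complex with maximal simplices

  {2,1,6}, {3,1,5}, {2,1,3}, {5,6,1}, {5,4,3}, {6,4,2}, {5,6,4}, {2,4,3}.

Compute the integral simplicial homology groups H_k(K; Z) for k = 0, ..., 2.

Order the vertices as 1 < 2 < 3 < 4 < 5 < 6. Listing each simplex with vertices in this order, K has dimension 2 with simplices:

  0-simplices (6): [1], [2], [3], [4], [5], [6]
  1-simplices (12): [1,2], [1,3], [1,5], [1,6], [2,3], [2,4], [2,6], [3,4], [3,5], [4,5], [4,6], [5,6]
  2-simplices (8): [1,2,3], [1,2,6], [1,3,5], [1,5,6], [2,3,4], [2,4,6], [3,4,5], [4,5,6]

so the chain groups are C_0 ≅ Z^6, C_1 ≅ Z^12, C_2 ≅ Z^8.

Boundary ∂_1: C_1 → C_0 maps an edge to its endpoints' difference, ∂[p,q] = q − p. For instance
  ∂[2,3] = [3] − [2].
The resulting 6×12 matrix has rank 5, and its Smith normal form has invariant factors (1,1,1,1,1).

∂_2: C_2 → C_1 maps a triangle to the signed sum of its edges. For instance
  ∂[1,3,5] = [3,5] − [1,5] + [1,3],
  ∂[2,4,6] = [4,6] − [2,6] + [2,4].
The 12×8 boundary matrix has rank 7 and Smith normal form diag(1,1,1,1,1,1,1).

Now H_k = ker ∂_k / im ∂_{k+1}, so:

  H_0: rank C_0 − rank ∂_1 = 6 − 5 = 1, and the invariant factors of ∂_1 are all 1, so H_0 ≅ Z.
  H_1: rank ker ∂_1 − rank ∂_2 = (12 − 5) − 7 = 0, and the invariant factors of ∂_2 are all 1, so H_1 ≅ 0.
  H_2: rank ker ∂_2 − rank ∂_3 = (8 − 7) − 0 = 1, and there is no ∂_3, so H_2 ≅ Z.

As a check, the Euler characteristic is 6 − 12 + 8 = 2, which agrees with 1 − 0 + 1 = 2.

H_0 ≅ Z,  H_1 = 0,  H_2 ≅ Z.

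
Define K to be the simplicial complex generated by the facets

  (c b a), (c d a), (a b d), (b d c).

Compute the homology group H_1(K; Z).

H_1 ≅ 0.

We work with the vertex ordering a < b < c < d. The simplices of K, each written with vertices in increasing order, are:

  0-simplices (4): a, b, c, d
  1-simplices (6): ab, ac, ad, bc, bd, cd
  2-simplices (4): abc, abd, acd, bcd

Hence C_0 ≅ Z^4, C_1 ≅ Z^6, C_2 ≅ Z^4.

Boundary ∂_1: C_1 → C_0 maps an edge to its endpoints' difference, ∂[p,q] = q − p.
The 4×6 boundary matrix has rank 3 and Smith normal form diag(1,1,1).

Boundary ∂_2: C_2 → C_1 maps a triangle to the signed sum of its edges. For instance
  ∂bcd = cd − bd + bc,
  ∂abd = bd − ad + ab.
The resulting 6×4 matrix has rank 3, and its Smith normal form has invariant factors (1,1,1).

Reading off H_k = ker ∂_k / im ∂_{k+1}:

  H_1: rank ker ∂_1 − rank ∂_2 = (6 − 3) − 3 = 0, and the invariant factors of ∂_2 are all 1, so H_1 ≅ 0.

(K is a triangulation of the 2-sphere S^2.)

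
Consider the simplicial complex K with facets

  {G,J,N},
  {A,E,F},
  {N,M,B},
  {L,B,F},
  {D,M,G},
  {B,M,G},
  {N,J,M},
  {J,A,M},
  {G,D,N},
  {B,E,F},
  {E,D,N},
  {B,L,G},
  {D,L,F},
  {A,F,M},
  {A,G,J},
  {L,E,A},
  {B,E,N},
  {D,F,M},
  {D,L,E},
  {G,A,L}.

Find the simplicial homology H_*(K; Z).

H_0 = Z,  H_1 = Z ⊕ Z/2,  H_2 = 0.

Order the vertices as A < B < D < E < F < G < J < L < M < N. Listing each simplex with vertices in this order, K has dimension 2 with simplices:

  0-simplices (10): A, B, D, E, F, G, J, L, M, N
  1-simplices (30): AE, AF, AG, AJ, AL, AM, BE, BF, BG, BL, BM, BN, DE, DF, DG, DL, DM, DN, EF, EL, EN, FL, FM, GJ, GL, GM, GN, JM, JN, MN
  2-simplices (20): AEF, AEL, AFM, AGJ, AGL, AJM, BEF, BEN, BFL, BGL, BGM, BMN, DEL, DEN, DFL, DFM, DGM, DGN, GJN, JMN

giving chain groups C_0 ≅ Z^10, C_1 ≅ Z^30, C_2 ≅ Z^20.

The boundary map ∂_1: C_1 → C_0 is given by ∂[p,q] = [q] − [p].
The 10×30 boundary matrix has rank 9 and Smith normal form diag(1,1,1,1,1,1,1,1,1).

The boundary map ∂_2: C_2 → C_1 maps a triangle to the signed sum of its edges. For instance
  ∂JMN = MN − JN + JM,
  ∂BFL = FL − BL + BF.
The resulting 30×20 matrix has rank 20, and its Smith normal form has invariant factors (1,1,1,1,1,1,1,1,1,1,1,1,1,1,1,1,1,1,1,2).

Computing H_k = (kernel of ∂_k) / (image of ∂_{k+1}):

  H_0: rank C_0 − rank ∂_1 = 10 − 9 = 1, and the invariant factors of ∂_1 are all 1, so H_0 = Z.
  H_1: rank ker ∂_1 − rank ∂_2 = (30 − 9) − 20 = 1, and ∂_2 has invariant factor 2 > 1, so H_1 = Z ⊕ Z/2.
  H_2: rank ker ∂_2 − rank ∂_3 = (20 − 20) − 0 = 0, and there is no ∂_3, so H_2 = 0.

As a check, the Euler characteristic is 10 − 30 + 20 = 0, which agrees with 1 − 1 + 0 = 0.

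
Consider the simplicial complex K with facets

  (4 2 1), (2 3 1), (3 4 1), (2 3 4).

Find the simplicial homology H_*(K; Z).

Fix the vertex order 1 < 2 < 3 < 4 and write every simplex with vertices in increasing order. Then dim K = 2 and the simplices of K are:

  0-simplices (4): [1], [2], [3], [4]
  1-simplices (6): [1,2], [1,3], [1,4], [2,3], [2,4], [3,4]
  2-simplices (4): [1,2,3], [1,2,4], [1,3,4], [2,3,4]

so the chain groups are C_0 ≅ Z^4, C_1 ≅ Z^6, C_2 ≅ Z^4.

Boundary ∂_1: C_1 → C_0 is given by ∂[p,q] = [q] − [p].
As a 4×6 matrix over Z this has rank 3, with invariant factors (1,1,1).

Boundary ∂_2: C_2 → C_1 sends each 2-simplex [p,q,r] to [q,r] − [p,r] + [p,q]. For instance
  ∂[1,2,4] = [2,4] − [1,4] + [1,2],
  ∂[2,3,4] = [3,4] − [2,4] + [2,3].
The resulting 6×4 matrix has rank 3, and its Smith normal form has invariant factors (1,1,1).

From H_k ≅ ker(∂_k) / im(∂_{k+1}) we obtain:

  H_0: rank C_0 − rank ∂_1 = 4 − 3 = 1, and the invariant factors of ∂_1 are all 1, so H_0 = Z.
  H_1: rank ker ∂_1 − rank ∂_2 = (6 − 3) − 3 = 0, and the invariant factors of ∂_2 are all 1, so H_1 = 0.
  H_2: rank ker ∂_2 − rank ∂_3 = (4 − 3) − 0 = 1, and there is no ∂_3, so H_2 = Z.

H_0 = Z,  H_1 = 0,  H_2 = Z.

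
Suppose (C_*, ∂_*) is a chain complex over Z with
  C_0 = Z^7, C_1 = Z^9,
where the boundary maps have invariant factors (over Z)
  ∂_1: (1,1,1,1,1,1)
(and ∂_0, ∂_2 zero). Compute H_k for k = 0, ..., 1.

H_0: b_0 = 7 − 0 − 6 = 1; torsion from ∂_1 factors > 1: none. So H_0 ≅ Z.
H_1: b_1 = 9 − 6 − 0 = 3; torsion from ∂_2 factors > 1: none. So H_1 ≅ Z^3.

H_0 ≅ Z,  H_1 ≅ Z^3.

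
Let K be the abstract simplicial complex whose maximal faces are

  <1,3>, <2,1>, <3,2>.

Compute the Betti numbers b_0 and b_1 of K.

b_0 = 1, b_1 = 1.

Order the vertices as 1 < 2 < 3. Listing each simplex with vertices in this order, K has dimension 1 with simplices:

  0-simplices (3): [1], [2], [3]
  1-simplices (3): [1,2], [1,3], [2,3]

so the chain groups are C_0 ≅ Z^3, C_1 ≅ Z^3.

The boundary map ∂_1: C_1 → C_0 sends each edge [p,q] (with p < q) to q − p. For instance
  ∂[1,2] = [2] − [1].
This gives a 3×3 integer matrix of rank 2; reducing to Smith normal form yields diagonal entries (1,1).

From H_k ≅ ker(∂_k) / im(∂_{k+1}) we obtain:

  H_0: rank C_0 − rank ∂_1 = 3 − 2 = 1, and the invariant factors of ∂_1 are all 1, so H_0 = Z.
  H_1: rank ker ∂_1 − rank ∂_2 = (3 − 2) − 0 = 1, and there is no ∂_2, so H_1 = Z.

Hence the Betti numbers are b_0 = 1, b_1 = 1.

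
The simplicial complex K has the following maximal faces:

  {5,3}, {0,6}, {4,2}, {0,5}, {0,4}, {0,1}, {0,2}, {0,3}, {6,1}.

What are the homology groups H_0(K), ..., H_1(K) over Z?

H_0 = Z,  H_1 = Z^3.

K has 7 vertices, 9 edges.
rank ∂_0 = 0, rank ∂_1 = 6 ⇒ b_0 = 7 − 0 − 6 = 1; all invariant factors of ∂_1 are 1 so no torsion. So H_0 ≅ Z.
rank ∂_1 = 6, rank ∂_2 = 0 ⇒ b_1 = 9 − 6 − 0 = 3. So H_1 ≅ Z^3.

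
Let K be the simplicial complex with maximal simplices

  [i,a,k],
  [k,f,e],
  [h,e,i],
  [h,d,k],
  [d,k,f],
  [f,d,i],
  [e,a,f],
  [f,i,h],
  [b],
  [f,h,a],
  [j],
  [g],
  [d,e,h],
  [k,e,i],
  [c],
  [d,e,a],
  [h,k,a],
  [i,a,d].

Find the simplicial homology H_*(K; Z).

H_0 ≅ Z^5,  H_1 ≅ Z^2,  H_2 ≅ Z.

K has 11 vertices, 21 edges, 14 triangles.
rank ∂_0 = 0, rank ∂_1 = 6 ⇒ b_0 = 11 − 0 − 6 = 5; all invariant factors of ∂_1 are 1 so no torsion. So H_0 ≅ Z^5.
rank ∂_1 = 6, rank ∂_2 = 13 ⇒ b_1 = 21 − 6 − 13 = 2; all invariant factors of ∂_2 are 1 so no torsion. So H_1 ≅ Z^2.
rank ∂_2 = 13, rank ∂_3 = 0 ⇒ b_2 = 14 − 13 − 0 = 1. So H_2 ≅ Z.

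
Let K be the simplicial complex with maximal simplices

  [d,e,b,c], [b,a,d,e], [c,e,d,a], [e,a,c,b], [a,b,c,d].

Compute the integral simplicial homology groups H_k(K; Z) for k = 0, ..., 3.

Take the total order a < b < c < d < e on the vertex set. Then K (dimension 3) consists of the simplices:

  0-simplices (5): a, b, c, d, e
  1-simplices (10): ab, ac, ad, ae, bc, bd, be, cd, ce, de
  2-simplices (10): abc, abd, abe, acd, ace, ade, bcd, bce, bde, cde
  3-simplices (5): abcd, abce, abde, acde, bcde

giving chain groups C_0 ≅ Z^5, C_1 ≅ Z^10, C_2 ≅ Z^10, C_3 ≅ Z^5.

The boundary map ∂_1: C_1 → C_0 maps an edge to its endpoints' difference, ∂[p,q] = q − p.
The 5×10 boundary matrix has rank 4 and Smith normal form diag(1,1,1,1).

The boundary map ∂_2: C_2 → C_1 acts by ∂[p,q,r] = [q,r] − [p,r] + [p,q]. For instance
  ∂acd = cd − ad + ac,
  ∂ace = ce − ae + ac.
This gives a 10×10 integer matrix of rank 6; reducing to Smith normal form yields diagonal entries (1,1,1,1,1,1).

∂_3: C_3 → C_2 sends each 3-simplex σ to the alternating sum Σ_i (−1)^i (σ with its i-th vertex removed). For instance
  ∂abcd = bcd − acd + abd − abc,
  ∂abde = bde − ade + abe − abd.
The resulting 10×5 matrix has rank 4, and its Smith normal form has invariant factors (1,1,1,1).

From H_k ≅ ker(∂_k) / im(∂_{k+1}) we obtain:

  H_0: rank C_0 − rank ∂_1 = 5 − 4 = 1, and the invariant factors of ∂_1 are all 1, so H_0 ≅ Z.
  H_1: rank ker ∂_1 − rank ∂_2 = (10 − 4) − 6 = 0, and the invariant factors of ∂_2 are all 1, so H_1 ≅ 0.
  H_2: rank ker ∂_2 − rank ∂_3 = (10 − 6) − 4 = 0, and the invariant factors of ∂_3 are all 1, so H_2 ≅ 0.
  H_3: rank ker ∂_3 − rank ∂_4 = (5 − 4) − 0 = 1, and there is no ∂_4, so H_3 ≅ Z.

(K is a triangulation of the 3-sphere S^3.)

H_0 ≅ Z,  H_1 = 0,  H_2 = 0,  H_3 ≅ Z.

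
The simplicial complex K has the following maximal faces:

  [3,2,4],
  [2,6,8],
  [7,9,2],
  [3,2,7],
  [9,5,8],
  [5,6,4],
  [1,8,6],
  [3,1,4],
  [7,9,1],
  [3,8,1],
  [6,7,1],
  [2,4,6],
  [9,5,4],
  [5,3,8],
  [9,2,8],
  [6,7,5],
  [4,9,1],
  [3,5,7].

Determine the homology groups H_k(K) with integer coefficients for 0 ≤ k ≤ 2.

Take the total order 1 < 2 < 3 < 4 < 5 < 6 < 7 < 8 < 9 on the vertex set. Then K (dimension 2) consists of the simplices:

  0-simplices (9): [1], [2], [3], [4], [5], [6], [7], [8], [9]
  1-simplices (27): (27 of them)
  2-simplices (18): [1,3,4], [1,3,8], [1,4,9], [1,6,7], [1,6,8], [1,7,9], [2,3,4], [2,3,7], [2,4,6], [2,6,8], [2,7,9], [2,8,9], [3,5,7], [3,5,8], [4,5,6], [4,5,9], [5,6,7], [5,8,9]

Hence C_0 ≅ Z^9, C_1 ≅ Z^27, C_2 ≅ Z^18.

∂_1: C_1 → C_0 is given by ∂[p,q] = [q] − [p].
The resulting 9×27 matrix has rank 8, and its Smith normal form has invariant factors (1,1,1,1,1,1,1,1).

∂_2: C_2 → C_1 sends each 2-simplex [p,q,r] to [q,r] − [p,r] + [p,q]. For instance
  ∂[4,5,9] = [5,9] − [4,9] + [4,5],
  ∂[2,3,4] = [3,4] − [2,4] + [2,3].
The resulting 27×18 matrix has rank 17, and its Smith normal form has invariant factors (1,1,1,1,1,1,1,1,1,1,1,1,1,1,1,1,1).

Computing H_k = (kernel of ∂_k) / (image of ∂_{k+1}):

  H_0: rank C_0 − rank ∂_1 = 9 − 8 = 1, and the invariant factors of ∂_1 are all 1, so H_0 ≅ Z.
  H_1: rank ker ∂_1 − rank ∂_2 = (27 − 8) − 17 = 2, and the invariant factors of ∂_2 are all 1, so H_1 ≅ Z^2.
  H_2: rank ker ∂_2 − rank ∂_3 = (18 − 17) − 0 = 1, and there is no ∂_3, so H_2 ≅ Z.

H_0 = Z,  H_1 = Z^2,  H_2 = Z.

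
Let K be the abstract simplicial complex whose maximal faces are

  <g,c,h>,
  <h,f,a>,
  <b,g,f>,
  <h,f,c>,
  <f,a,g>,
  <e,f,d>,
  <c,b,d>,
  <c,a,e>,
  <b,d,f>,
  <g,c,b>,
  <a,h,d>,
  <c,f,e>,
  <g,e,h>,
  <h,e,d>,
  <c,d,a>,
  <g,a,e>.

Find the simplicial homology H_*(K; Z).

H_0 = Z,  H_1 = Z^2,  H_2 = Z.

K has 8 vertices, 24 edges, 16 triangles.
rank ∂_0 = 0, rank ∂_1 = 7 ⇒ b_0 = 8 − 0 − 7 = 1; all invariant factors of ∂_1 are 1 so no torsion. So H_0 ≅ Z.
rank ∂_1 = 7, rank ∂_2 = 15 ⇒ b_1 = 24 − 7 − 15 = 2; all invariant factors of ∂_2 are 1 so no torsion. So H_1 ≅ Z^2.
rank ∂_2 = 15, rank ∂_3 = 0 ⇒ b_2 = 16 − 15 − 0 = 1. So H_2 ≅ Z.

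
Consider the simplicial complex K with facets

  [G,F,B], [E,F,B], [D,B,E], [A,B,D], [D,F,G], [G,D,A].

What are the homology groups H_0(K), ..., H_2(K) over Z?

H_0 = Z,  H_1 = Z,  H_2 = 0.

Order the vertices as A < B < D < E < F < G. Listing each simplex with vertices in this order, K has dimension 2 with simplices:

  0-simplices (6): A, B, D, E, F, G
  1-simplices (12): AB, AD, AG, BD, BE, BF, BG, DE, DF, DG, EF, FG
  2-simplices (6): ABD, ADG, BDE, BEF, BFG, DFG

so the chain groups are C_0 ≅ Z^6, C_1 ≅ Z^12, C_2 ≅ Z^6.

The boundary map ∂_1: C_1 → C_0 maps an edge to its endpoints' difference, ∂[p,q] = q − p.
The resulting 6×12 matrix has rank 5, and its Smith normal form has invariant factors (1,1,1,1,1).

Boundary ∂_2: C_2 → C_1 acts by ∂[p,q,r] = [q,r] − [p,r] + [p,q]. For instance
  ∂DFG = FG − DG + DF,
  ∂BFG = FG − BG + BF.
The 12×6 boundary matrix has rank 6 and Smith normal form diag(1,1,1,1,1,1).

From H_k ≅ ker(∂_k) / im(∂_{k+1}) we obtain:

  H_0: rank C_0 − rank ∂_1 = 6 − 5 = 1, and the invariant factors of ∂_1 are all 1, so H_0 = Z.
  H_1: rank ker ∂_1 − rank ∂_2 = (12 − 5) − 6 = 1, and the invariant factors of ∂_2 are all 1, so H_1 = Z.
  H_2: rank ker ∂_2 − rank ∂_3 = (6 − 6) − 0 = 0, and there is no ∂_3, so H_2 = 0.

(K is a triangulation of the cylinder S^1 x I.)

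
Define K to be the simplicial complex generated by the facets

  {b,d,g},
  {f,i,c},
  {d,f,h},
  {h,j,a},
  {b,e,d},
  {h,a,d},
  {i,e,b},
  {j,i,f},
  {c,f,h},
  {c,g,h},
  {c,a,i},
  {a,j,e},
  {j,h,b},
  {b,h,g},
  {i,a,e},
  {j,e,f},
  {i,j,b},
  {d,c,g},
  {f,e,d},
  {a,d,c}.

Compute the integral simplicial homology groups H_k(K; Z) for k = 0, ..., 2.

K has 10 vertices, 30 edges, 20 triangles.
rank ∂_0 = 0, rank ∂_1 = 9 ⇒ b_0 = 10 − 0 − 9 = 1; all invariant factors of ∂_1 are 1 so no torsion. So H_0 ≅ Z.
rank ∂_1 = 9, rank ∂_2 = 20 ⇒ b_1 = 30 − 9 − 20 = 1; ∂_2 has invariant factor(s) [2] giving torsion. So H_1 ≅ Z ⊕ Z/2Z.
rank ∂_2 = 20, rank ∂_3 = 0 ⇒ b_2 = 20 − 20 − 0 = 0. So H_2 ≅ 0.

H_0 ≅ Z,  H_1 ≅ Z ⊕ Z/2Z,  H_2 = 0.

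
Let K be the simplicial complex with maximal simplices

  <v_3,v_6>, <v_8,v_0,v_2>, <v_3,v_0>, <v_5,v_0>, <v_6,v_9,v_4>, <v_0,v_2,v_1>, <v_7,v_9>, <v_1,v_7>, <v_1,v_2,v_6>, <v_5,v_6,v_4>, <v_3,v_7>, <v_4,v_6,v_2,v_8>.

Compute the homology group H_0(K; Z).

Take the total order v_0 < v_1 < v_2 < v_3 < v_4 < v_5 < v_6 < v_7 < v_8 < v_9 on the vertex set. Then K (dimension 3) consists of the simplices:

  0-simplices (10): [v_0], [v_1], [v_2], [v_3], [v_4], [v_5], [v_6], [v_7], [v_8], [v_9]
  1-simplices (21): (21 of them)
  2-simplices (9): [v_0,v_1,v_2], [v_0,v_2,v_8], [v_1,v_2,v_6], [v_2,v_4,v_6], [v_2,v_4,v_8], [v_2,v_6,v_8], [v_4,v_5,v_6], [v_4,v_6,v_8], [v_4,v_6,v_9]
  3-simplices (1): [v_2,v_4,v_6,v_8]

giving chain groups C_0 ≅ Z^10, C_1 ≅ Z^21, C_2 ≅ Z^9, C_3 ≅ Z^1.

Boundary ∂_1: C_1 → C_0 maps an edge to its endpoints' difference, ∂[p,q] = q − p.
The 10×21 boundary matrix has rank 9 and Smith normal form diag(1,1,1,1,1,1,1,1,1).

The boundary map ∂_2: C_2 → C_1 maps a triangle to the signed sum of its edges. For instance
  ∂[v_4,v_6,v_8] = [v_6,v_8] − [v_4,v_8] + [v_4,v_6],
  ∂[v_2,v_4,v_8] = [v_4,v_8] − [v_2,v_8] + [v_2,v_4].
As a 21×9 matrix over Z this has rank 8, with invariant factors (1,1,1,1,1,1,1,1).

∂_3: C_3 → C_2 sends each 3-simplex σ to the alternating sum Σ_i (−1)^i (σ with its i-th vertex removed). For instance
  ∂[v_2,v_4,v_6,v_8] = [v_4,v_6,v_8] − [v_2,v_6,v_8] + [v_2,v_4,v_8] − [v_2,v_4,v_6].
This gives a 9×1 integer matrix of rank 1; reducing to Smith normal form yields diagonal entries (1).

From H_k ≅ ker(∂_k) / im(∂_{k+1}) we obtain:

  H_0: rank C_0 − rank ∂_1 = 10 − 9 = 1, and the invariant factors of ∂_1 are all 1, so H_0 ≅ Z.

H_0 ≅ Z.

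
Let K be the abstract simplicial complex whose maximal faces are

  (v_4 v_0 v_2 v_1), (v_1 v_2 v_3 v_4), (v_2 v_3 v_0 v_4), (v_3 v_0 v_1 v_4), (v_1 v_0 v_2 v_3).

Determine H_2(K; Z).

H_2 = 0.

K has 5 vertices, 10 edges, 10 triangles, 5 3-simplices.
rank ∂_2 = 6, rank ∂_3 = 4 ⇒ b_2 = 10 − 6 − 4 = 0; all invariant factors of ∂_3 are 1 so no torsion. So H_2 ≅ 0.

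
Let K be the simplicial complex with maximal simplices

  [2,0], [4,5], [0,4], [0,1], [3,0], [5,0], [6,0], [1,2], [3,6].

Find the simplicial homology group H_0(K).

H_0 ≅ Z.

Fix the vertex order 0 < 1 < 2 < 3 < 4 < 5 < 6 and write every simplex with vertices in increasing order. Then dim K = 1 and the simplices of K are:

  0-simplices (7): [0], [1], [2], [3], [4], [5], [6]
  1-simplices (9): [0,1], [0,2], [0,3], [0,4], [0,5], [0,6], [1,2], [3,6], [4,5]

giving chain groups C_0 ≅ Z^7, C_1 ≅ Z^9.

The boundary map ∂_1: C_1 → C_0 maps an edge to its endpoints' difference, ∂[p,q] = q − p.
The 7×9 boundary matrix has rank 6 and Smith normal form diag(1,1,1,1,1,1).

Reading off H_k = ker ∂_k / im ∂_{k+1}:

  H_0: rank C_0 − rank ∂_1 = 7 − 6 = 1, and the invariant factors of ∂_1 are all 1, so H_0 ≅ Z.

(K is a triangulation of a wedge of 3 circles.)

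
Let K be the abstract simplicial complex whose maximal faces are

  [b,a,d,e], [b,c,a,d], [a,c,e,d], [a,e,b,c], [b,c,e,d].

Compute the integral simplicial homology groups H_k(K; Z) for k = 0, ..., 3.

H_0 = Z,  H_1 = 0,  H_2 = 0,  H_3 = Z.

Fix the vertex order a < b < c < d < e and write every simplex with vertices in increasing order. Then dim K = 3 and the simplices of K are:

  0-simplices (5): a, b, c, d, e
  1-simplices (10): ab, ac, ad, ae, bc, bd, be, cd, ce, de
  2-simplices (10): abc, abd, abe, acd, ace, ade, bcd, bce, bde, cde
  3-simplices (5): abcd, abce, abde, acde, bcde

giving chain groups C_0 ≅ Z^5, C_1 ≅ Z^10, C_2 ≅ Z^10, C_3 ≅ Z^5.

Boundary ∂_1: C_1 → C_0 sends each edge [p,q] (with p < q) to q − p.
The resulting 5×10 matrix has rank 4, and its Smith normal form has invariant factors (1,1,1,1).

Boundary ∂_2: C_2 → C_1 maps a triangle to the signed sum of its edges. For instance
  ∂ade = de − ae + ad,
  ∂ace = ce − ae + ac.
As a 10×10 matrix over Z this has rank 6, with invariant factors (1,1,1,1,1,1).

Boundary ∂_3: C_3 → C_2 sends each 3-simplex σ to the alternating sum Σ_i (−1)^i (σ with its i-th vertex removed). For instance
  ∂abce = bce − ace + abe − abc,
  ∂abcd = bcd − acd + abd − abc.
This gives a 10×5 integer matrix of rank 4; reducing to Smith normal form yields diagonal entries (1,1,1,1).

Computing H_k = (kernel of ∂_k) / (image of ∂_{k+1}):

  H_0: rank C_0 − rank ∂_1 = 5 − 4 = 1, and the invariant factors of ∂_1 are all 1, so H_0 ≅ Z.
  H_1: rank ker ∂_1 − rank ∂_2 = (10 − 4) − 6 = 0, and the invariant factors of ∂_2 are all 1, so H_1 ≅ 0.
  H_2: rank ker ∂_2 − rank ∂_3 = (10 − 6) − 4 = 0, and the invariant factors of ∂_3 are all 1, so H_2 ≅ 0.
  H_3: rank ker ∂_3 − rank ∂_4 = (5 − 4) − 0 = 1, and there is no ∂_4, so H_3 ≅ Z.

As a check, the Euler characteristic is 5 − 10 + 10 − 5 = 0, which agrees with 1 − 0 + 0 − 1 = 0.
(K is a triangulation of the 3-sphere S^3.)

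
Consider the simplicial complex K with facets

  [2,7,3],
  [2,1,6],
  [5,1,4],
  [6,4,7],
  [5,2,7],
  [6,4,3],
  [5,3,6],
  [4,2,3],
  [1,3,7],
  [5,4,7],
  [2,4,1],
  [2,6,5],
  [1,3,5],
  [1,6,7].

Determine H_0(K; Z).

Fix the vertex order 1 < 2 < 3 < 4 < 5 < 6 < 7 and write every simplex with vertices in increasing order. Then dim K = 2 and the simplices of K are:

  0-simplices (7): [1], [2], [3], [4], [5], [6], [7]
  1-simplices (21): [1,2], [1,3], [1,4], [1,5], [1,6], [1,7], [2,3], [2,4], [2,5], [2,6], [2,7], [3,4], [3,5], [3,6], [3,7], [4,5], [4,6], [4,7], [5,6], [5,7], [6,7]
  2-simplices (14): [1,2,4], [1,2,6], [1,3,5], [1,3,7], [1,4,5], [1,6,7], [2,3,4], [2,3,7], [2,5,6], [2,5,7], [3,4,6], [3,5,6], [4,5,7], [4,6,7]

Hence C_0 ≅ Z^7, C_1 ≅ Z^21, C_2 ≅ Z^14.

Boundary ∂_1: C_1 → C_0 maps an edge to its endpoints' difference, ∂[p,q] = q − p.
This gives a 7×21 integer matrix of rank 6; reducing to Smith normal form yields diagonal entries (1,1,1,1,1,1).

The boundary map ∂_2: C_2 → C_1 acts by ∂[p,q,r] = [q,r] − [p,r] + [p,q]. For instance
  ∂[1,6,7] = [6,7] − [1,7] + [1,6],
  ∂[1,2,4] = [2,4] − [1,4] + [1,2].
The resulting 21×14 matrix has rank 13, and its Smith normal form has invariant factors (1,1,1,1,1,1,1,1,1,1,1,1,1).

From H_k ≅ ker(∂_k) / im(∂_{k+1}) we obtain:

  H_0: rank C_0 − rank ∂_1 = 7 − 6 = 1, and the invariant factors of ∂_1 are all 1, so H_0 = Z.

H_0 = Z.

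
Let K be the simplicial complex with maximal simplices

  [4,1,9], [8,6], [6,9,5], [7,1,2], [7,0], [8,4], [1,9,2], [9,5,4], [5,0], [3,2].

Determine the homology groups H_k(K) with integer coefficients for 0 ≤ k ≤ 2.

H_0 = Z,  H_1 = Z^2,  H_2 = 0.

Fix the vertex order 0 < 1 < 2 < 3 < 4 < 5 < 6 < 7 < 8 < 9 and write every simplex with vertices in increasing order. Then dim K = 2 and the simplices of K are:

  0-simplices (10): [0], [1], [2], [3], [4], [5], [6], [7], [8], [9]
  1-simplices (16): [0,5], [0,7], [1,2], [1,4], [1,7], [1,9], [2,3], [2,7], [2,9], [4,5], [4,8], [4,9], [5,6], [5,9], [6,8], [6,9]
  2-simplices (5): [1,2,7], [1,2,9], [1,4,9], [4,5,9], [5,6,9]

Hence C_0 ≅ Z^10, C_1 ≅ Z^16, C_2 ≅ Z^5.

∂_1: C_1 → C_0 sends each edge [p,q] (with p < q) to q − p.
The resulting 10×16 matrix has rank 9, and its Smith normal form has invariant factors (1,1,1,1,1,1,1,1,1).

The boundary map ∂_2: C_2 → C_1 acts by ∂[p,q,r] = [q,r] − [p,r] + [p,q]. For instance
  ∂[1,4,9] = [4,9] − [1,9] + [1,4],
  ∂[4,5,9] = [5,9] − [4,9] + [4,5].
This gives a 16×5 integer matrix of rank 5; reducing to Smith normal form yields diagonal entries (1,1,1,1,1).

From H_k ≅ ker(∂_k) / im(∂_{k+1}) we obtain:

  H_0: rank C_0 − rank ∂_1 = 10 − 9 = 1, and the invariant factors of ∂_1 are all 1, so H_0 ≅ Z.
  H_1: rank ker ∂_1 − rank ∂_2 = (16 − 9) − 5 = 2, and the invariant factors of ∂_2 are all 1, so H_1 ≅ Z^2.
  H_2: rank ker ∂_2 − rank ∂_3 = (5 − 5) − 0 = 0, and there is no ∂_3, so H_2 ≅ 0.

As a check, the Euler characteristic is 10 − 16 + 5 = -1, which agrees with 1 − 2 + 0 = -1.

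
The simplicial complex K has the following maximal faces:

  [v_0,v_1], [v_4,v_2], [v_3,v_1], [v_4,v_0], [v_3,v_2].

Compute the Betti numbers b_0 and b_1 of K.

Fix the vertex order v_0 < v_1 < v_2 < v_3 < v_4 and write every simplex with vertices in increasing order. Then dim K = 1 and the simplices of K are:

  0-simplices (5): [v_0], [v_1], [v_2], [v_3], [v_4]
  1-simplices (5): [v_0,v_1], [v_0,v_4], [v_1,v_3], [v_2,v_3], [v_2,v_4]

giving chain groups C_0 ≅ Z^5, C_1 ≅ Z^5.

The boundary map ∂_1: C_1 → C_0 maps an edge to its endpoints' difference, ∂[p,q] = q − p. For instance
  ∂[v_0,v_4] = [v_4] − [v_0].
The 5×5 boundary matrix has rank 4 and Smith normal form diag(1,1,1,1).

Computing H_k = (kernel of ∂_k) / (image of ∂_{k+1}):

  H_0: rank C_0 − rank ∂_1 = 5 − 4 = 1, and the invariant factors of ∂_1 are all 1, so H_0 ≅ Z.
  H_1: rank ker ∂_1 − rank ∂_2 = (5 − 4) − 0 = 1, and there is no ∂_2, so H_1 ≅ Z.

Hence the Betti numbers are b_0 = 1, b_1 = 1.

b_0 = 1, b_1 = 1.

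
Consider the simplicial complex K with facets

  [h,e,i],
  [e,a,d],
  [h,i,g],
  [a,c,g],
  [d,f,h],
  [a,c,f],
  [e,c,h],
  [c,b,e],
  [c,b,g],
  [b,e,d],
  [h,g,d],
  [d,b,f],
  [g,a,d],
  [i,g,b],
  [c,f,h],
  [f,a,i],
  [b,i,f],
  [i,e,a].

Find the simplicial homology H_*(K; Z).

H_0 = Z,  H_1 = Z^2,  H_2 = Z.

We work with the vertex ordering a < b < c < d < e < f < g < h < i. The simplices of K, each written with vertices in increasing order, are:

  0-simplices (9): a, b, c, d, e, f, g, h, i
  1-simplices (27): ac, ad, ae, af, ag, ai, bc, bd, be, bf, bg, bi, ce, cf, cg, ch, de, df, dg, dh, eh, ei, fh, fi, gh, gi, hi
  2-simplices (18): acf, acg, ade, adg, aei, afi, bce, bcg, bde, bdf, bfi, bgi, ceh, cfh, dfh, dgh, ehi, ghi

Hence C_0 ≅ Z^9, C_1 ≅ Z^27, C_2 ≅ Z^18.

The boundary map ∂_1: C_1 → C_0 is given by ∂[p,q] = [q] − [p]. For instance
  ∂ad = d − a.
The 9×27 boundary matrix has rank 8 and Smith normal form diag(1,1,1,1,1,1,1,1).

The boundary map ∂_2: C_2 → C_1 maps a triangle to the signed sum of its edges. For instance
  ∂bde = de − be + bd,
  ∂afi = fi − ai + af.
This gives a 27×18 integer matrix of rank 17; reducing to Smith normal form yields diagonal entries (1,1,1,1,1,1,1,1,1,1,1,1,1,1,1,1,1).

Computing H_k = (kernel of ∂_k) / (image of ∂_{k+1}):

  H_0: rank C_0 − rank ∂_1 = 9 − 8 = 1, and the invariant factors of ∂_1 are all 1, so H_0 ≅ Z.
  H_1: rank ker ∂_1 − rank ∂_2 = (27 − 8) − 17 = 2, and the invariant factors of ∂_2 are all 1, so H_1 ≅ Z^2.
  H_2: rank ker ∂_2 − rank ∂_3 = (18 − 17) − 0 = 1, and there is no ∂_3, so H_2 ≅ Z.

(K is a triangulation of the torus T^2.)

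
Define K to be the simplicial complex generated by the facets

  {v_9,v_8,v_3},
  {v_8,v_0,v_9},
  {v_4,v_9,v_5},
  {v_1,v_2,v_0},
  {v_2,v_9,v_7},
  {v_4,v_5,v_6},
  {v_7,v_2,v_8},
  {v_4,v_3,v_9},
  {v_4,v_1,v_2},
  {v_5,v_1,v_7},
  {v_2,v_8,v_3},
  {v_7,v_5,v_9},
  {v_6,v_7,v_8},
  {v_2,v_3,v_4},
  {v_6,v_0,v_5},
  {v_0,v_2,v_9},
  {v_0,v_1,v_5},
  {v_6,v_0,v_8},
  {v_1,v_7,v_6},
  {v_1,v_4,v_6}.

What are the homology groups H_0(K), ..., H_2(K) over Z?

Order the vertices as v_0 < v_1 < v_2 < v_3 < v_4 < v_5 < v_6 < v_7 < v_8 < v_9. Listing each simplex with vertices in this order, K has dimension 2 with simplices:

  0-simplices (10): [v_0], [v_1], [v_2], [v_3], [v_4], [v_5], [v_6], [v_7], [v_8], [v_9]
  1-simplices (30): (30 of them)
  2-simplices (20): (20 of them)

so the chain groups are C_0 ≅ Z^10, C_1 ≅ Z^30, C_2 ≅ Z^20.

Boundary ∂_1: C_1 → C_0 sends each edge [p,q] (with p < q) to q − p. For instance
  ∂[v_6,v_7] = [v_7] − [v_6].
The resulting 10×30 matrix has rank 9, and its Smith normal form has invariant factors (1,1,1,1,1,1,1,1,1).

The boundary map ∂_2: C_2 → C_1 sends each 2-simplex [p,q,r] to [q,r] − [p,r] + [p,q]. For instance
  ∂[v_0,v_1,v_5] = [v_1,v_5] − [v_0,v_5] + [v_0,v_1],
  ∂[v_2,v_7,v_8] = [v_7,v_8] − [v_2,v_8] + [v_2,v_7].
This gives a 30×20 integer matrix of rank 20; reducing to Smith normal form yields diagonal entries (1,1,1,1,1,1,1,1,1,1,1,1,1,1,1,1,1,1,1,2).

Computing H_k = (kernel of ∂_k) / (image of ∂_{k+1}):

  H_0: rank C_0 − rank ∂_1 = 10 − 9 = 1, and the invariant factors of ∂_1 are all 1, so H_0 ≅ Z.
  H_1: rank ker ∂_1 − rank ∂_2 = (30 − 9) − 20 = 1, and ∂_2 has invariant factor 2 > 1, so H_1 ≅ Z ⊕ Z/2.
  H_2: rank ker ∂_2 − rank ∂_3 = (20 − 20) − 0 = 0, and there is no ∂_3, so H_2 ≅ 0.

H_0 = Z,  H_1 = Z ⊕ Z/2,  H_2 = 0.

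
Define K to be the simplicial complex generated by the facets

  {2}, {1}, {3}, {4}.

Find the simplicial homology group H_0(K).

Order the vertices as 1 < 2 < 3 < 4. Listing each simplex with vertices in this order, K has dimension 0 with simplices:

  0-simplices (4): [1], [2], [3], [4]

so the chain groups are C_0 ≅ Z^4.

From H_k ≅ ker(∂_k) / im(∂_{k+1}) we obtain:

  H_0: rank C_0 − rank ∂_1 = 4 − 0 = 4, and there is no ∂_1, so H_0 ≅ Z^4.

H_0 = Z^4.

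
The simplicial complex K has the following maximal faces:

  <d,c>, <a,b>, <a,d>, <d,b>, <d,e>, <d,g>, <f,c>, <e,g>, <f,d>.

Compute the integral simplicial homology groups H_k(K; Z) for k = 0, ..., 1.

Take the total order a < b < c < d < e < f < g on the vertex set. Then K (dimension 1) consists of the simplices:

  0-simplices (7): a, b, c, d, e, f, g
  1-simplices (9): ab, ad, bd, cd, cf, de, df, dg, eg

giving chain groups C_0 ≅ Z^7, C_1 ≅ Z^9.

The boundary map ∂_1: C_1 → C_0 sends each edge [p,q] (with p < q) to q − p. For instance
  ∂de = e − d.
The resulting 7×9 matrix has rank 6, and its Smith normal form has invariant factors (1,1,1,1,1,1).

From H_k ≅ ker(∂_k) / im(∂_{k+1}) we obtain:

  H_0: rank C_0 − rank ∂_1 = 7 − 6 = 1, and the invariant factors of ∂_1 are all 1, so H_0 ≅ Z.
  H_1: rank ker ∂_1 − rank ∂_2 = (9 − 6) − 0 = 3, and there is no ∂_2, so H_1 ≅ Z^3.

As a check, the Euler characteristic is 7 − 9 = -2, which agrees with 1 − 3 = -2.

H_0 ≅ Z,  H_1 ≅ Z^3.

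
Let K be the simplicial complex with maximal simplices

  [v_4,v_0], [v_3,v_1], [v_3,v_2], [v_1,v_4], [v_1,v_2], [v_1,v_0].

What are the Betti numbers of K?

Fix the vertex order v_0 < v_1 < v_2 < v_3 < v_4 and write every simplex with vertices in increasing order. Then dim K = 1 and the simplices of K are:

  0-simplices (5): [v_0], [v_1], [v_2], [v_3], [v_4]
  1-simplices (6): [v_0,v_1], [v_0,v_4], [v_1,v_2], [v_1,v_3], [v_1,v_4], [v_2,v_3]

so the chain groups are C_0 ≅ Z^5, C_1 ≅ Z^6.

Boundary ∂_1: C_1 → C_0 is given by ∂[p,q] = [q] − [p]. For instance
  ∂[v_1,v_2] = [v_2] − [v_1].
As a 5×6 matrix over Z this has rank 4, with invariant factors (1,1,1,1).

Reading off H_k = ker ∂_k / im ∂_{k+1}:

  H_0: rank C_0 − rank ∂_1 = 5 − 4 = 1, and the invariant factors of ∂_1 are all 1, so H_0 = Z.
  H_1: rank ker ∂_1 − rank ∂_2 = (6 − 4) − 0 = 2, and there is no ∂_2, so H_1 = Z^2.

As a check, the Euler characteristic is 5 − 6 = -1, which agrees with 1 − 2 = -1.

Hence the Betti numbers are b_0 = 1, b_1 = 2.

b_0 = 1, b_1 = 2.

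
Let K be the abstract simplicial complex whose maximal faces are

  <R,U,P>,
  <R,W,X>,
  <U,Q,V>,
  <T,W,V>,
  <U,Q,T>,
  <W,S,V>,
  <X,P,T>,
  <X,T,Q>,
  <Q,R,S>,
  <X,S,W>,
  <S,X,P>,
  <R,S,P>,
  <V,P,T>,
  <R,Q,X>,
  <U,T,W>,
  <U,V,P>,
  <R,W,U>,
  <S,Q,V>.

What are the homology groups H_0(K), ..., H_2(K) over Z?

H_0 ≅ Z,  H_1 ≅ Z ⊕ Z/2,  H_2 = 0.

We work with the vertex ordering P < Q < R < S < T < U < V < W < X. The simplices of K, each written with vertices in increasing order, are:

  0-simplices (9): P, Q, R, S, T, U, V, W, X
  1-simplices (27): PR, PS, PT, PU, PV, PX, QR, QS, QT, QU, QV, QX, RS, RU, RW, RX, SV, SW, SX, TU, TV, TW, TX, UV, UW, VW, WX
  2-simplices (18): PRS, PRU, PSX, PTV, PTX, PUV, QRS, QRX, QSV, QTU, QTX, QUV, RUW, RWX, SVW, SWX, TUW, TVW

Hence C_0 ≅ Z^9, C_1 ≅ Z^27, C_2 ≅ Z^18.

The boundary map ∂_1: C_1 → C_0 maps an edge to its endpoints' difference, ∂[p,q] = q − p. For instance
  ∂PT = T − P.
The resulting 9×27 matrix has rank 8, and its Smith normal form has invariant factors (1,1,1,1,1,1,1,1).

The boundary map ∂_2: C_2 → C_1 sends each 2-simplex [p,q,r] to [q,r] − [p,r] + [p,q]. For instance
  ∂TVW = VW − TW + TV,
  ∂QRS = RS − QS + QR.
As a 27×18 matrix over Z this has rank 18, with invariant factors (1,1,1,1,1,1,1,1,1,1,1,1,1,1,1,1,1,2).

Computing H_k = (kernel of ∂_k) / (image of ∂_{k+1}):

  H_0: rank C_0 − rank ∂_1 = 9 − 8 = 1, and the invariant factors of ∂_1 are all 1, so H_0 ≅ Z.
  H_1: rank ker ∂_1 − rank ∂_2 = (27 − 8) − 18 = 1, and ∂_2 has invariant factor 2 > 1, so H_1 ≅ Z ⊕ Z/2.
  H_2: rank ker ∂_2 − rank ∂_3 = (18 − 18) − 0 = 0, and there is no ∂_3, so H_2 ≅ 0.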